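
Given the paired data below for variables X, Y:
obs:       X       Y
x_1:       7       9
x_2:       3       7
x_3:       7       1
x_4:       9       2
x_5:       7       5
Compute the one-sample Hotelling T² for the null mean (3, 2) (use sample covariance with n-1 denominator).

Step 1 — sample mean vector:
  mean(X) = (7 + 3 + 7 + 9 + 7) / 5 = 33/5 = 6.6
  mean(Y) = (9 + 7 + 1 + 2 + 5) / 5 = 24/5 = 4.8
  x̄ = (6.6, 4.8),  deviation x̄ - mu_0 = (6.6, 4.8) - (3, 2) = (3.6, 2.8).

Step 2 — sample covariance matrix, S[i,j] = (1/(n-1)) · Σ_k (x_{k,i} - mean_i) · (x_{k,j} - mean_j), divisor n-1 = 4:
  S[X,X] = ((0.4)·(0.4) + (-3.6)·(-3.6) + (0.4)·(0.4) + (2.4)·(2.4) + (0.4)·(0.4)) / 4 = 19.2/4 = 4.8
  S[X,Y] = ((0.4)·(4.2) + (-3.6)·(2.2) + (0.4)·(-3.8) + (2.4)·(-2.8) + (0.4)·(0.2)) / 4 = -14.4/4 = -3.6
  S[Y,Y] = ((4.2)·(4.2) + (2.2)·(2.2) + (-3.8)·(-3.8) + (-2.8)·(-2.8) + (0.2)·(0.2)) / 4 = 44.8/4 = 11.2
  S = [[4.8, -3.6],
 [-3.6, 11.2]].

Step 3 — invert S. det(S) = 4.8·11.2 - (-3.6)² = 40.8.
  S^{-1} = (1/det) · [[d, -b], [-b, a]] = [[0.2745, 0.0882],
 [0.0882, 0.1176]].

Step 4 — quadratic form (x̄ - mu_0)^T · S^{-1} · (x̄ - mu_0):
  S^{-1} · (x̄ - mu_0) = (1.2353, 0.6471),
  (x̄ - mu_0)^T · [...] = (3.6)·(1.2353) + (2.8)·(0.6471) = 6.2588.

Step 5 — scale by n: T² = 5 · 6.2588 = 31.2941.

T² ≈ 31.2941


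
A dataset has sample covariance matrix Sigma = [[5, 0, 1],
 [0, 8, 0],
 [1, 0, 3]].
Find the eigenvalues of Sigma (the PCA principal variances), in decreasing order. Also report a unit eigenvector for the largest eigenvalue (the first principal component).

Step 1 — characteristic polynomial p(λ) = det(λI - Sigma) = λ³ - tr·λ² + c_1·λ - det, where tr = trace, c_1 = sum of the principal 2×2 minors, det = det(Sigma):
  tr = 5 + 8 + 3 = 16,
  c_1 = (5·8 - (0)²) + (5·3 - (1)²) + (8·3 - (0)²) = 40 + 14 + 24 = 78,
  det = 5·(8·3 - (0)²) - (0)·((0)·3 - (0)·(1)) + (1)·((0)·(0) - 8·(1)) = 5·(24) - (0)·(0) + (1)·(-8) = 112.
  So p(λ) = λ³ - 16λ² + 78λ - 112.
Step 2 — look for an integer root (rational root theorem: any rational root is an integer divisor of 112). Testing λ = 8:
  p(8) = 512 - 1024 + 624 - 112 = 0  ✓
  Dividing out (λ - 8): p(λ) = (λ - 8)(λ² - 8λ + 14).
Step 3 — remaining eigenvalues from the quadratic λ² - 8λ + 14 = 0:
  Δ = 8² - 4·14 = 64 - 56 = 8,  λ = (8 ± √8)/2 = (8 ± 2.8284)/2 ≈ 5.4142 or 2.5858.
  Sorted: λ_1 = 8,  λ_2 = 5.4142,  λ_3 = 2.5858  (check: sum = 16 = tr ✓).

Step 4 — unit eigenvector for λ_1 = 8: v spans the null space of (Sigma - λ_1 I), whose rows are
  r_1 = (-3, 0, 1),  r_2 = (0, 0, 0),  r_3 = (1, 0, -5).
  v is orthogonal to every row, so take v ∝ r_1 × r_3 = ((0)·(-5) - (1)·(0), (1)·(1) - (-3)·(-5), (-3)·(0) - (0)·(1)) = (0, -14, 0).
  Rescale (divide by 14; multiply by -1 so the first nonzero entry is positive): u = (0, 1, 0).
  ||u|| = √((0)² + (1)² + (0)²) = √(1) = 1,  v_1 = u/||u|| ≈ (0, 1, 0) (||v_1|| = 1).

λ_1 = 8,  λ_2 = 5.4142,  λ_3 = 2.5858;  v_1 ≈ (0, 1, 0)


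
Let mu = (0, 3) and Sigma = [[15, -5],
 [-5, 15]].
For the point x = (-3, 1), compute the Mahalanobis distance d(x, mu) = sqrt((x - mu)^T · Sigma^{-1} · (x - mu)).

Step 1 — centre the observation: (x - mu) = (-3, -2).

Step 2 — invert Sigma. det(Sigma) = 15·15 - (-5)² = 200.
  Sigma^{-1} = (1/det) · [[d, -b], [-b, a]] = [[0.075, 0.025],
 [0.025, 0.075]].

Step 3 — form the quadratic (x - mu)^T · Sigma^{-1} · (x - mu):
  Sigma^{-1} · (x - mu) = (-0.275, -0.225).
  (x - mu)^T · [Sigma^{-1} · (x - mu)] = (-3)·(-0.275) + (-2)·(-0.225) = 1.275.

Step 4 — take square root: d = √(1.275) ≈ 1.1292.

d(x, mu) = √(1.275) ≈ 1.1292


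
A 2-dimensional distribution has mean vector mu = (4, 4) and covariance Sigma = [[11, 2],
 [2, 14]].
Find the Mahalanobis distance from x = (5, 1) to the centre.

Step 1 — centre the observation: (x - mu) = (1, -3).

Step 2 — invert Sigma. det(Sigma) = 11·14 - (2)² = 150.
  Sigma^{-1} = (1/det) · [[d, -b], [-b, a]] = [[0.0933, -0.0133],
 [-0.0133, 0.0733]].

Step 3 — form the quadratic (x - mu)^T · Sigma^{-1} · (x - mu):
  Sigma^{-1} · (x - mu) = (0.1333, -0.2333).
  (x - mu)^T · [Sigma^{-1} · (x - mu)] = (1)·(0.1333) + (-3)·(-0.2333) = 0.8333.

Step 4 — take square root: d = √(0.8333) ≈ 0.9129.

d(x, mu) = √(0.8333) ≈ 0.9129


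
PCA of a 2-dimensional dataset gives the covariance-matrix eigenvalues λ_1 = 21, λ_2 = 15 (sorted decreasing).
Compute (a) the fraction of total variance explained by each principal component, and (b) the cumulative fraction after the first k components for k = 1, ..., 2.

Step 1 — total variance = trace(Sigma) = Σ λ_i = 21 + 15 = 36.

Step 2 — fraction explained by component i = λ_i / Σ λ:
  PC1: 21/36 = 0.5833
  PC2: 15/36 = 0.4167

Step 3 — cumulative fraction after k components = (λ_1 + ... + λ_k) / Σ λ:
  k = 1: 21/36 = 0.5833
  k = 2: (21 + 15)/36 = 36/36 = 1

Summary (fraction, with percent):

explained: PC1 0.5833 (58.33%), PC2 0.4167 (41.67%);  cumulative: 0.5833, 1


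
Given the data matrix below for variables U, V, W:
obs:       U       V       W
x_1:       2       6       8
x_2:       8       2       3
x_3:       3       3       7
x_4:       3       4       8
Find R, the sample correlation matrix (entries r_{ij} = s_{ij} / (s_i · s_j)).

Step 1 — column means:
  mean(U) = (2 + 8 + 3 + 3) / 4 = 16/4 = 4
  mean(V) = (6 + 2 + 3 + 4) / 4 = 15/4 = 3.75
  mean(W) = (8 + 3 + 7 + 8) / 4 = 26/4 = 6.5

Step 2 — sample variances and covariances s[i,j] = (1/(n-1)) · Σ_k (x_{k,i} - mean_i) · (x_{k,j} - mean_j), with n-1 = 3:
  s[U,U] = ((-2)·(-2) + (4)·(4) + (-1)·(-1) + (-1)·(-1)) / 3 = 22/3 = 7.3333
  s[U,V] = ((-2)·(2.25) + (4)·(-1.75) + (-1)·(-0.75) + (-1)·(0.25)) / 3 = -11/3 = -3.6667
  s[U,W] = ((-2)·(1.5) + (4)·(-3.5) + (-1)·(0.5) + (-1)·(1.5)) / 3 = -19/3 = -6.3333
  s[V,V] = ((2.25)·(2.25) + (-1.75)·(-1.75) + (-0.75)·(-0.75) + (0.25)·(0.25)) / 3 = 8.75/3 = 2.9167
  s[V,W] = ((2.25)·(1.5) + (-1.75)·(-3.5) + (-0.75)·(0.5) + (0.25)·(1.5)) / 3 = 9.5/3 = 3.1667
  s[W,W] = ((1.5)·(1.5) + (-3.5)·(-3.5) + (0.5)·(0.5) + (1.5)·(1.5)) / 3 = 17/3 = 5.6667
  Sample standard deviations s_i = √(s[i,i]):
  s(U) = √(7.3333) = 2.708
  s(V) = √(2.9167) = 1.7078
  s(W) = √(5.6667) = 2.3805

Step 3 — r_{ij} = s_{ij} / (s_i · s_j):
  r[U,U] = 1 (diagonal).
  r[U,V] = -3.6667 / (2.708 · 1.7078) = -3.6667 / 4.6248 = -0.7928
  r[U,W] = -6.3333 / (2.708 · 2.3805) = -6.3333 / 6.4464 = -0.9825
  r[V,V] = 1 (diagonal).
  r[V,W] = 3.1667 / (1.7078 · 2.3805) = 3.1667 / 4.0654 = 0.7789
  r[W,W] = 1 (diagonal).

R is symmetric with unit diagonal. Assembling:

R = [[1, -0.7928, -0.9825],
 [-0.7928, 1, 0.7789],
 [-0.9825, 0.7789, 1]]


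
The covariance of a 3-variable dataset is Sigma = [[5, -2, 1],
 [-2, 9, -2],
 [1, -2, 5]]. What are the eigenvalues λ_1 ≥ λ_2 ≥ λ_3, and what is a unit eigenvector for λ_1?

Step 1 — characteristic polynomial p(λ) = det(λI - Sigma) = λ³ - tr·λ² + c_1·λ - det, where tr = trace, c_1 = sum of the principal 2×2 minors, det = det(Sigma):
  tr = 5 + 9 + 5 = 19,
  c_1 = (5·9 - (-2)²) + (5·5 - (1)²) + (9·5 - (-2)²) = 41 + 24 + 41 = 106,
  det = 5·(9·5 - (-2)²) - (-2)·((-2)·5 - (-2)·(1)) + (1)·((-2)·(-2) - 9·(1)) = 5·(41) - (-2)·(-8) + (1)·(-5) = 184.
  So p(λ) = λ³ - 19λ² + 106λ - 184.
Step 2 — look for an integer root (rational root theorem: any rational root is an integer divisor of 184). Testing λ = 4:
  p(4) = 64 - 304 + 424 - 184 = 0  ✓
  Dividing out (λ - 4): p(λ) = (λ - 4)(λ² - 15λ + 46).
Step 3 — remaining eigenvalues from the quadratic λ² - 15λ + 46 = 0:
  Δ = 15² - 4·46 = 225 - 184 = 41,  λ = (15 ± √41)/2 = (15 ± 6.4031)/2 ≈ 10.7016 or 4.2984.
  Sorted: λ_1 = 10.7016,  λ_2 = 4.2984,  λ_3 = 4  (check: sum = 19 = tr ✓).

Step 4 — unit eigenvector for λ_1 ≈ 10.7016: v spans the null space of (Sigma - λ_1 I), whose rows are
  r_1 = (-5.7016, -2, 1),  r_2 = (-2, -1.7016, -2),  r_3 = (1, -2, -5.7016).
  v is orthogonal to every row, so take v ∝ r_1 × r_2 = ((-2)·(-2) - (1)·(-1.7016), (1)·(-2) - (-5.7016)·(-2), (-5.7016)·(-1.7016) - (-2)·(-2)) ≈ (5.7016, -13.4031, 5.7016).
  Let u = (5.7016, -13.4031, 5.7016).
  ||u|| = √((5.7016)² + (-13.4031)² + (5.7016)²) = √(244.6594) ≈ 15.6416,  v_1 = u/||u|| ≈ (0.3645, -0.8569, 0.3645) (||v_1|| = 1).

λ_1 = 10.7016,  λ_2 = 4.2984,  λ_3 = 4;  v_1 ≈ (0.3645, -0.8569, 0.3645)


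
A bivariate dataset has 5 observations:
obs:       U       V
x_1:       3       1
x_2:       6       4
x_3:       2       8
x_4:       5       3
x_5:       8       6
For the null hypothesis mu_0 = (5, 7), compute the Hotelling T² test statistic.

Step 1 — sample mean vector:
  mean(U) = (3 + 6 + 2 + 5 + 8) / 5 = 24/5 = 4.8
  mean(V) = (1 + 4 + 8 + 3 + 6) / 5 = 22/5 = 4.4
  x̄ = (4.8, 4.4),  deviation x̄ - mu_0 = (4.8, 4.4) - (5, 7) = (-0.2, -2.6).

Step 2 — sample covariance matrix, S[i,j] = (1/(n-1)) · Σ_k (x_{k,i} - mean_i) · (x_{k,j} - mean_j), divisor n-1 = 4:
  S[U,U] = ((-1.8)·(-1.8) + (1.2)·(1.2) + (-2.8)·(-2.8) + (0.2)·(0.2) + (3.2)·(3.2)) / 4 = 22.8/4 = 5.7
  S[U,V] = ((-1.8)·(-3.4) + (1.2)·(-0.4) + (-2.8)·(3.6) + (0.2)·(-1.4) + (3.2)·(1.6)) / 4 = 0.4/4 = 0.1
  S[V,V] = ((-3.4)·(-3.4) + (-0.4)·(-0.4) + (3.6)·(3.6) + (-1.4)·(-1.4) + (1.6)·(1.6)) / 4 = 29.2/4 = 7.3
  S = [[5.7, 0.1],
 [0.1, 7.3]].

Step 3 — invert S. det(S) = 5.7·7.3 - (0.1)² = 41.6.
  S^{-1} = (1/det) · [[d, -b], [-b, a]] = [[0.1755, -0.0024],
 [-0.0024, 0.137]].

Step 4 — quadratic form (x̄ - mu_0)^T · S^{-1} · (x̄ - mu_0):
  S^{-1} · (x̄ - mu_0) = (-0.0288, -0.3558),
  (x̄ - mu_0)^T · [...] = (-0.2)·(-0.0288) + (-2.6)·(-0.3558) = 0.9308.

Step 5 — scale by n: T² = 5 · 0.9308 = 4.6538.

T² ≈ 4.6538


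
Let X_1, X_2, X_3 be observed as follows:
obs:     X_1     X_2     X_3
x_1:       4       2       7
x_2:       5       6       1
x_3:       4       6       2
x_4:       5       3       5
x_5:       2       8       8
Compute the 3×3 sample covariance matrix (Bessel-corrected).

Step 1 — column means:
  mean(X_1) = (4 + 5 + 4 + 5 + 2) / 5 = 20/5 = 4
  mean(X_2) = (2 + 6 + 6 + 3 + 8) / 5 = 25/5 = 5
  mean(X_3) = (7 + 1 + 2 + 5 + 8) / 5 = 23/5 = 4.6

Step 2 — sample covariance S[i,j] = (1/(n-1)) · Σ_k (x_{k,i} - mean_i) · (x_{k,j} - mean_j), with n-1 = 4.
  S[X_1,X_1] = ((0)·(0) + (1)·(1) + (0)·(0) + (1)·(1) + (-2)·(-2)) / 4 = 6/4 = 1.5
  S[X_1,X_2] = ((0)·(-3) + (1)·(1) + (0)·(1) + (1)·(-2) + (-2)·(3)) / 4 = -7/4 = -1.75
  S[X_1,X_3] = ((0)·(2.4) + (1)·(-3.6) + (0)·(-2.6) + (1)·(0.4) + (-2)·(3.4)) / 4 = -10/4 = -2.5
  S[X_2,X_2] = ((-3)·(-3) + (1)·(1) + (1)·(1) + (-2)·(-2) + (3)·(3)) / 4 = 24/4 = 6
  S[X_2,X_3] = ((-3)·(2.4) + (1)·(-3.6) + (1)·(-2.6) + (-2)·(0.4) + (3)·(3.4)) / 4 = -4/4 = -1
  S[X_3,X_3] = ((2.4)·(2.4) + (-3.6)·(-3.6) + (-2.6)·(-2.6) + (0.4)·(0.4) + (3.4)·(3.4)) / 4 = 37.2/4 = 9.3

S is symmetric (S[j,i] = S[i,j]). Assembling:

S = [[1.5, -1.75, -2.5],
 [-1.75, 6, -1],
 [-2.5, -1, 9.3]]


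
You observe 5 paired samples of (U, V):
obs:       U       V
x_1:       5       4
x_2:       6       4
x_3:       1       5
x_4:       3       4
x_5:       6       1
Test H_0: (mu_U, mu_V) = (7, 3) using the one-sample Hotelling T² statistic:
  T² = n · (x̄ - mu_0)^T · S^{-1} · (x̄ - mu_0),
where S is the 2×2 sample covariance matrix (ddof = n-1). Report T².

Step 1 — sample mean vector:
  mean(U) = (5 + 6 + 1 + 3 + 6) / 5 = 21/5 = 4.2
  mean(V) = (4 + 4 + 5 + 4 + 1) / 5 = 18/5 = 3.6
  x̄ = (4.2, 3.6),  deviation x̄ - mu_0 = (4.2, 3.6) - (7, 3) = (-2.8, 0.6).

Step 2 — sample covariance matrix, S[i,j] = (1/(n-1)) · Σ_k (x_{k,i} - mean_i) · (x_{k,j} - mean_j), divisor n-1 = 4:
  S[U,U] = ((0.8)·(0.8) + (1.8)·(1.8) + (-3.2)·(-3.2) + (-1.2)·(-1.2) + (1.8)·(1.8)) / 4 = 18.8/4 = 4.7
  S[U,V] = ((0.8)·(0.4) + (1.8)·(0.4) + (-3.2)·(1.4) + (-1.2)·(0.4) + (1.8)·(-2.6)) / 4 = -8.6/4 = -2.15
  S[V,V] = ((0.4)·(0.4) + (0.4)·(0.4) + (1.4)·(1.4) + (0.4)·(0.4) + (-2.6)·(-2.6)) / 4 = 9.2/4 = 2.3
  S = [[4.7, -2.15],
 [-2.15, 2.3]].

Step 3 — invert S. det(S) = 4.7·2.3 - (-2.15)² = 6.1875.
  S^{-1} = (1/det) · [[d, -b], [-b, a]] = [[0.3717, 0.3475],
 [0.3475, 0.7596]].

Step 4 — quadratic form (x̄ - mu_0)^T · S^{-1} · (x̄ - mu_0):
  S^{-1} · (x̄ - mu_0) = (-0.8323, -0.5172),
  (x̄ - mu_0)^T · [...] = (-2.8)·(-0.8323) + (0.6)·(-0.5172) = 2.0202.

Step 5 — scale by n: T² = 5 · 2.0202 = 10.101.

T² ≈ 10.101


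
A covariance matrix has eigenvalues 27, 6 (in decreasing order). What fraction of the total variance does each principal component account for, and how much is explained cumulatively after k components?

Step 1 — total variance = trace(Sigma) = Σ λ_i = 27 + 6 = 33.

Step 2 — fraction explained by component i = λ_i / Σ λ:
  PC1: 27/33 = 0.8182
  PC2: 6/33 = 0.1818

Step 3 — cumulative fraction after k components = (λ_1 + ... + λ_k) / Σ λ:
  k = 1: 27/33 = 0.8182
  k = 2: (27 + 6)/33 = 33/33 = 1

Summary (fraction, with percent):

explained: PC1 0.8182 (81.82%), PC2 0.1818 (18.18%);  cumulative: 0.8182, 1


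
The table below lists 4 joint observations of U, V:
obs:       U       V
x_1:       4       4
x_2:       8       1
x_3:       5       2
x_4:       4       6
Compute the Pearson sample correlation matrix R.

Step 1 — column means:
  mean(U) = (4 + 8 + 5 + 4) / 4 = 21/4 = 5.25
  mean(V) = (4 + 1 + 2 + 6) / 4 = 13/4 = 3.25

Step 2 — sample variances and covariances s[i,j] = (1/(n-1)) · Σ_k (x_{k,i} - mean_i) · (x_{k,j} - mean_j), with n-1 = 3:
  s[U,U] = ((-1.25)·(-1.25) + (2.75)·(2.75) + (-0.25)·(-0.25) + (-1.25)·(-1.25)) / 3 = 10.75/3 = 3.5833
  s[U,V] = ((-1.25)·(0.75) + (2.75)·(-2.25) + (-0.25)·(-1.25) + (-1.25)·(2.75)) / 3 = -10.25/3 = -3.4167
  s[V,V] = ((0.75)·(0.75) + (-2.25)·(-2.25) + (-1.25)·(-1.25) + (2.75)·(2.75)) / 3 = 14.75/3 = 4.9167
  Sample standard deviations s_i = √(s[i,i]):
  s(U) = √(3.5833) = 1.893
  s(V) = √(4.9167) = 2.2174

Step 3 — r_{ij} = s_{ij} / (s_i · s_j):
  r[U,U] = 1 (diagonal).
  r[U,V] = -3.4167 / (1.893 · 2.2174) = -3.4167 / 4.1974 = -0.814
  r[V,V] = 1 (diagonal).

R is symmetric with unit diagonal. Assembling:

R = [[1, -0.814],
 [-0.814, 1]]


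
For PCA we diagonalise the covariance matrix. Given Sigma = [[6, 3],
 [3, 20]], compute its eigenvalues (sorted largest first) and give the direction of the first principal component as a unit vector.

Step 1 — characteristic polynomial of 2×2 Sigma:
  det(Sigma - λI) = λ² - trace · λ + det = 0.
  trace = 6 + 20 = 26, det = 6·20 - (3)² = 111.
Step 2 — discriminant:
  Δ = trace² - 4·det = 676 - 444 = 232.
Step 3 — eigenvalues:
  λ = (trace ± √Δ)/2 = (26 ± 15.2315)/2,
  λ_1 = 20.6158,  λ_2 = 5.3842.

Step 4 — unit eigenvector for λ_1: solve (Sigma - λ_1 I)v = 0. First row:
  (6 - 20.6158)·v_x + (3)·v_y = 0, i.e. (-14.6158)·v_x + (3)·v_y = 0,
  so v ∝ (b, λ_1 - a) = (3, 14.6158) = u.
  ||u|| = √((3)² + (14.6158)²) = √(222.6208) ≈ 14.9205,
  v_1 = u/||u|| ≈ (0.2011, 0.9796) (||v_1|| = 1).

λ_1 = 20.6158,  λ_2 = 5.3842;  v_1 ≈ (0.2011, 0.9796)


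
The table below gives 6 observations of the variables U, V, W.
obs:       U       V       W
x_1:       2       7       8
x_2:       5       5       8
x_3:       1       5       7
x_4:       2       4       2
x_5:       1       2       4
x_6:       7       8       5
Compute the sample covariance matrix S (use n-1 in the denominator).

Step 1 — column means:
  mean(U) = (2 + 5 + 1 + 2 + 1 + 7) / 6 = 18/6 = 3
  mean(V) = (7 + 5 + 5 + 4 + 2 + 8) / 6 = 31/6 = 5.1667
  mean(W) = (8 + 8 + 7 + 2 + 4 + 5) / 6 = 34/6 = 5.6667

Step 2 — sample covariance S[i,j] = (1/(n-1)) · Σ_k (x_{k,i} - mean_i) · (x_{k,j} - mean_j), with n-1 = 5.
  S[U,U] = ((-1)·(-1) + (2)·(2) + (-2)·(-2) + (-1)·(-1) + (-2)·(-2) + (4)·(4)) / 5 = 30/5 = 6
  S[U,V] = ((-1)·(1.8333) + (2)·(-0.1667) + (-2)·(-0.1667) + (-1)·(-1.1667) + (-2)·(-3.1667) + (4)·(2.8333)) / 5 = 17/5 = 3.4
  S[U,W] = ((-1)·(2.3333) + (2)·(2.3333) + (-2)·(1.3333) + (-1)·(-3.6667) + (-2)·(-1.6667) + (4)·(-0.6667)) / 5 = 4/5 = 0.8
  S[V,V] = ((1.8333)·(1.8333) + (-0.1667)·(-0.1667) + (-0.1667)·(-0.1667) + (-1.1667)·(-1.1667) + (-3.1667)·(-3.1667) + (2.8333)·(2.8333)) / 5 = 22.8333/5 = 4.5667
  S[V,W] = ((1.8333)·(2.3333) + (-0.1667)·(2.3333) + (-0.1667)·(1.3333) + (-1.1667)·(-3.6667) + (-3.1667)·(-1.6667) + (2.8333)·(-0.6667)) / 5 = 11.3333/5 = 2.2667
  S[W,W] = ((2.3333)·(2.3333) + (2.3333)·(2.3333) + (1.3333)·(1.3333) + (-3.6667)·(-3.6667) + (-1.6667)·(-1.6667) + (-0.6667)·(-0.6667)) / 5 = 29.3333/5 = 5.8667

S is symmetric (S[j,i] = S[i,j]). Assembling:

S = [[6, 3.4, 0.8],
 [3.4, 4.5667, 2.2667],
 [0.8, 2.2667, 5.8667]]


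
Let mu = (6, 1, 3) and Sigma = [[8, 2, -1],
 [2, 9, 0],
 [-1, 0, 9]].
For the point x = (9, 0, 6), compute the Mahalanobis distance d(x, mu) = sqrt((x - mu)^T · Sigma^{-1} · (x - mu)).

Step 1 — centre the observation: (x - mu) = (3, -1, 3).

Step 2 — invert Sigma (cofactor / det for 3×3, or solve directly):
  Sigma^{-1} = [[0.1343, -0.0299, 0.0149],
 [-0.0299, 0.1177, -0.0033],
 [0.0149, -0.0033, 0.1128]].

Step 3 — form the quadratic (x - mu)^T · Sigma^{-1} · (x - mu):
  Sigma^{-1} · (x - mu) = (0.4776, -0.2172, 0.3864).
  (x - mu)^T · [Sigma^{-1} · (x - mu)] = (3)·(0.4776) + (-1)·(-0.2172) + (3)·(0.3864) = 2.8093.

Step 4 — take square root: d = √(2.8093) ≈ 1.6761.

d(x, mu) = √(2.8093) ≈ 1.6761


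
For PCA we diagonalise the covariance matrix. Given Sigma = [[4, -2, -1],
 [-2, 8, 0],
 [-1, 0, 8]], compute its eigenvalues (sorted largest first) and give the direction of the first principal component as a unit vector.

Step 1 — characteristic polynomial p(λ) = det(λI - Sigma) = λ³ - tr·λ² + c_1·λ - det, where tr = trace, c_1 = sum of the principal 2×2 minors, det = det(Sigma):
  tr = 4 + 8 + 8 = 20,
  c_1 = (4·8 - (-2)²) + (4·8 - (-1)²) + (8·8 - (0)²) = 28 + 31 + 64 = 123,
  det = 4·(8·8 - (0)²) - (-2)·((-2)·8 - (0)·(-1)) + (-1)·((-2)·(0) - 8·(-1)) = 4·(64) - (-2)·(-16) + (-1)·(8) = 216.
  So p(λ) = λ³ - 20λ² + 123λ - 216.
Step 2 — look for an integer root (rational root theorem: any rational root is an integer divisor of 216). Testing λ = 3:
  p(3) = 27 - 180 + 369 - 216 = 0  ✓
  Dividing out (λ - 3): p(λ) = (λ - 3)(λ² - 17λ + 72).
Step 3 — remaining eigenvalues from the quadratic λ² - 17λ + 72 = 0:
  Δ = 17² - 4·72 = 289 - 288 = 1,  λ = (17 ± √1)/2 = (17 ± 1)/2 = 9 or 8.
  Sorted: λ_1 = 9,  λ_2 = 8,  λ_3 = 3  (check: sum = 20 = tr ✓).

Step 4 — unit eigenvector for λ_1 = 9: v spans the null space of (Sigma - λ_1 I), whose rows are
  r_1 = (-5, -2, -1),  r_2 = (-2, -1, 0),  r_3 = (-1, 0, -1).
  v is orthogonal to every row, so take v ∝ r_1 × r_2 = ((-2)·(0) - (-1)·(-1), (-1)·(-2) - (-5)·(0), (-5)·(-1) - (-2)·(-2)) = (-1, 2, 1).
  Rescale (multiply by -1 so the first nonzero entry is positive): u = (1, -2, -1).
  ||u|| = √((1)² + (-2)² + (-1)²) = √(6) ≈ 2.4495,  v_1 = u/||u|| ≈ (0.4082, -0.8165, -0.4082) (||v_1|| = 1).

λ_1 = 9,  λ_2 = 8,  λ_3 = 3;  v_1 ≈ (0.4082, -0.8165, -0.4082)


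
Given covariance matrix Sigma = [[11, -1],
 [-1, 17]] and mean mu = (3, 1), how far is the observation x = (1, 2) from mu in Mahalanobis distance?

Step 1 — centre the observation: (x - mu) = (-2, 1).

Step 2 — invert Sigma. det(Sigma) = 11·17 - (-1)² = 186.
  Sigma^{-1} = (1/det) · [[d, -b], [-b, a]] = [[0.0914, 0.0054],
 [0.0054, 0.0591]].

Step 3 — form the quadratic (x - mu)^T · Sigma^{-1} · (x - mu):
  Sigma^{-1} · (x - mu) = (-0.1774, 0.0484).
  (x - mu)^T · [Sigma^{-1} · (x - mu)] = (-2)·(-0.1774) + (1)·(0.0484) = 0.4032.

Step 4 — take square root: d = √(0.4032) ≈ 0.635.

d(x, mu) = √(0.4032) ≈ 0.635


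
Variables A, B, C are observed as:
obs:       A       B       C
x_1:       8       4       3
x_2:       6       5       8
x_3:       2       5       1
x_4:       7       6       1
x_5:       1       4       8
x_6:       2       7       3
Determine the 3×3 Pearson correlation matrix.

Step 1 — column means:
  mean(A) = (8 + 6 + 2 + 7 + 1 + 2) / 6 = 26/6 = 4.3333
  mean(B) = (4 + 5 + 5 + 6 + 4 + 7) / 6 = 31/6 = 5.1667
  mean(C) = (3 + 8 + 1 + 1 + 8 + 3) / 6 = 24/6 = 4

Step 2 — sample variances and covariances s[i,j] = (1/(n-1)) · Σ_k (x_{k,i} - mean_i) · (x_{k,j} - mean_j), with n-1 = 5:
  s[A,A] = ((3.6667)·(3.6667) + (1.6667)·(1.6667) + (-2.3333)·(-2.3333) + (2.6667)·(2.6667) + (-3.3333)·(-3.3333) + (-2.3333)·(-2.3333)) / 5 = 45.3333/5 = 9.0667
  s[A,B] = ((3.6667)·(-1.1667) + (1.6667)·(-0.1667) + (-2.3333)·(-0.1667) + (2.6667)·(0.8333) + (-3.3333)·(-1.1667) + (-2.3333)·(1.8333)) / 5 = -2.3333/5 = -0.4667
  s[A,C] = ((3.6667)·(-1) + (1.6667)·(4) + (-2.3333)·(-3) + (2.6667)·(-3) + (-3.3333)·(4) + (-2.3333)·(-1)) / 5 = -9/5 = -1.8
  s[B,B] = ((-1.1667)·(-1.1667) + (-0.1667)·(-0.1667) + (-0.1667)·(-0.1667) + (0.8333)·(0.8333) + (-1.1667)·(-1.1667) + (1.8333)·(1.8333)) / 5 = 6.8333/5 = 1.3667
  s[B,C] = ((-1.1667)·(-1) + (-0.1667)·(4) + (-0.1667)·(-3) + (0.8333)·(-3) + (-1.1667)·(4) + (1.8333)·(-1)) / 5 = -8/5 = -1.6
  s[C,C] = ((-1)·(-1) + (4)·(4) + (-3)·(-3) + (-3)·(-3) + (4)·(4) + (-1)·(-1)) / 5 = 52/5 = 10.4
  Sample standard deviations s_i = √(s[i,i]):
  s(A) = √(9.0667) = 3.0111
  s(B) = √(1.3667) = 1.169
  s(C) = √(10.4) = 3.2249

Step 3 — r_{ij} = s_{ij} / (s_i · s_j):
  r[A,A] = 1 (diagonal).
  r[A,B] = -0.4667 / (3.0111 · 1.169) = -0.4667 / 3.5201 = -0.1326
  r[A,C] = -1.8 / (3.0111 · 3.2249) = -1.8 / 9.7105 = -0.1854
  r[B,B] = 1 (diagonal).
  r[B,C] = -1.6 / (1.169 · 3.2249) = -1.6 / 3.7701 = -0.4244
  r[C,C] = 1 (diagonal).

R is symmetric with unit diagonal. Assembling:

R = [[1, -0.1326, -0.1854],
 [-0.1326, 1, -0.4244],
 [-0.1854, -0.4244, 1]]


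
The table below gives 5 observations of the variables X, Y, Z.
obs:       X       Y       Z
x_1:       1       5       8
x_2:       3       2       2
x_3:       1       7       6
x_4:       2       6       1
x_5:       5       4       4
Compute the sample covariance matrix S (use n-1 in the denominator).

Step 1 — column means:
  mean(X) = (1 + 3 + 1 + 2 + 5) / 5 = 12/5 = 2.4
  mean(Y) = (5 + 2 + 7 + 6 + 4) / 5 = 24/5 = 4.8
  mean(Z) = (8 + 2 + 6 + 1 + 4) / 5 = 21/5 = 4.2

Step 2 — sample covariance S[i,j] = (1/(n-1)) · Σ_k (x_{k,i} - mean_i) · (x_{k,j} - mean_j), with n-1 = 4.
  S[X,X] = ((-1.4)·(-1.4) + (0.6)·(0.6) + (-1.4)·(-1.4) + (-0.4)·(-0.4) + (2.6)·(2.6)) / 4 = 11.2/4 = 2.8
  S[X,Y] = ((-1.4)·(0.2) + (0.6)·(-2.8) + (-1.4)·(2.2) + (-0.4)·(1.2) + (2.6)·(-0.8)) / 4 = -7.6/4 = -1.9
  S[X,Z] = ((-1.4)·(3.8) + (0.6)·(-2.2) + (-1.4)·(1.8) + (-0.4)·(-3.2) + (2.6)·(-0.2)) / 4 = -8.4/4 = -2.1
  S[Y,Y] = ((0.2)·(0.2) + (-2.8)·(-2.8) + (2.2)·(2.2) + (1.2)·(1.2) + (-0.8)·(-0.8)) / 4 = 14.8/4 = 3.7
  S[Y,Z] = ((0.2)·(3.8) + (-2.8)·(-2.2) + (2.2)·(1.8) + (1.2)·(-3.2) + (-0.8)·(-0.2)) / 4 = 7.2/4 = 1.8
  S[Z,Z] = ((3.8)·(3.8) + (-2.2)·(-2.2) + (1.8)·(1.8) + (-3.2)·(-3.2) + (-0.2)·(-0.2)) / 4 = 32.8/4 = 8.2

S is symmetric (S[j,i] = S[i,j]). Assembling:

S = [[2.8, -1.9, -2.1],
 [-1.9, 3.7, 1.8],
 [-2.1, 1.8, 8.2]]


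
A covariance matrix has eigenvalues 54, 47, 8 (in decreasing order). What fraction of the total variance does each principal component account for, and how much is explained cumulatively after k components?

Step 1 — total variance = trace(Sigma) = Σ λ_i = 54 + 47 + 8 = 109.

Step 2 — fraction explained by component i = λ_i / Σ λ:
  PC1: 54/109 = 0.4954
  PC2: 47/109 = 0.4312
  PC3: 8/109 = 0.0734

Step 3 — cumulative fraction after k components = (λ_1 + ... + λ_k) / Σ λ:
  k = 1: 54/109 = 0.4954
  k = 2: (54 + 47)/109 = 101/109 = 0.9266
  k = 3: (54 + 47 + 8)/109 = 109/109 = 1

Summary (fraction, with percent):

explained: PC1 0.4954 (49.54%), PC2 0.4312 (43.12%), PC3 0.0734 (7.34%);  cumulative: 0.4954, 0.9266, 1


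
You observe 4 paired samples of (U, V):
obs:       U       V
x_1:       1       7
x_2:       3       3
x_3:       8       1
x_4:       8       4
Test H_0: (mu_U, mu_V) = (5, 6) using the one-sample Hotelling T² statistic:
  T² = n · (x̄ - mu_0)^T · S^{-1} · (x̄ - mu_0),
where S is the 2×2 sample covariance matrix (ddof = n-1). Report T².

Step 1 — sample mean vector:
  mean(U) = (1 + 3 + 8 + 8) / 4 = 20/4 = 5
  mean(V) = (7 + 3 + 1 + 4) / 4 = 15/4 = 3.75
  x̄ = (5, 3.75),  deviation x̄ - mu_0 = (5, 3.75) - (5, 6) = (0, -2.25).

Step 2 — sample covariance matrix, S[i,j] = (1/(n-1)) · Σ_k (x_{k,i} - mean_i) · (x_{k,j} - mean_j), divisor n-1 = 3:
  S[U,U] = ((-4)·(-4) + (-2)·(-2) + (3)·(3) + (3)·(3)) / 3 = 38/3 = 12.6667
  S[U,V] = ((-4)·(3.25) + (-2)·(-0.75) + (3)·(-2.75) + (3)·(0.25)) / 3 = -19/3 = -6.3333
  S[V,V] = ((3.25)·(3.25) + (-0.75)·(-0.75) + (-2.75)·(-2.75) + (0.25)·(0.25)) / 3 = 18.75/3 = 6.25
  S = [[12.6667, -6.3333],
 [-6.3333, 6.25]].

Step 3 — invert S. det(S) = 12.6667·6.25 - (-6.3333)² = 39.0556.
  S^{-1} = (1/det) · [[d, -b], [-b, a]] = [[0.16, 0.1622],
 [0.1622, 0.3243]].

Step 4 — quadratic form (x̄ - mu_0)^T · S^{-1} · (x̄ - mu_0):
  S^{-1} · (x̄ - mu_0) = (-0.3649, -0.7297),
  (x̄ - mu_0)^T · [...] = (0)·(-0.3649) + (-2.25)·(-0.7297) = 1.6419.

Step 5 — scale by n: T² = 4 · 1.6419 = 6.5676.

T² ≈ 6.5676


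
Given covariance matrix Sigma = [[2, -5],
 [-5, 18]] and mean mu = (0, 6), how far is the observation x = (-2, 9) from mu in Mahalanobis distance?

Step 1 — centre the observation: (x - mu) = (-2, 3).

Step 2 — invert Sigma. det(Sigma) = 2·18 - (-5)² = 11.
  Sigma^{-1} = (1/det) · [[d, -b], [-b, a]] = [[1.6364, 0.4545],
 [0.4545, 0.1818]].

Step 3 — form the quadratic (x - mu)^T · Sigma^{-1} · (x - mu):
  Sigma^{-1} · (x - mu) = (-1.9091, -0.3636).
  (x - mu)^T · [Sigma^{-1} · (x - mu)] = (-2)·(-1.9091) + (3)·(-0.3636) = 2.7273.

Step 4 — take square root: d = √(2.7273) ≈ 1.6514.

d(x, mu) = √(2.7273) ≈ 1.6514


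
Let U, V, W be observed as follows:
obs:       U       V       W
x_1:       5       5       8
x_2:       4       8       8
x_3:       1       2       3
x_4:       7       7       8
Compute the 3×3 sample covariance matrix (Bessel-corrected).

Step 1 — column means:
  mean(U) = (5 + 4 + 1 + 7) / 4 = 17/4 = 4.25
  mean(V) = (5 + 8 + 2 + 7) / 4 = 22/4 = 5.5
  mean(W) = (8 + 8 + 3 + 8) / 4 = 27/4 = 6.75

Step 2 — sample covariance S[i,j] = (1/(n-1)) · Σ_k (x_{k,i} - mean_i) · (x_{k,j} - mean_j), with n-1 = 3.
  S[U,U] = ((0.75)·(0.75) + (-0.25)·(-0.25) + (-3.25)·(-3.25) + (2.75)·(2.75)) / 3 = 18.75/3 = 6.25
  S[U,V] = ((0.75)·(-0.5) + (-0.25)·(2.5) + (-3.25)·(-3.5) + (2.75)·(1.5)) / 3 = 14.5/3 = 4.8333
  S[U,W] = ((0.75)·(1.25) + (-0.25)·(1.25) + (-3.25)·(-3.75) + (2.75)·(1.25)) / 3 = 16.25/3 = 5.4167
  S[V,V] = ((-0.5)·(-0.5) + (2.5)·(2.5) + (-3.5)·(-3.5) + (1.5)·(1.5)) / 3 = 21/3 = 7
  S[V,W] = ((-0.5)·(1.25) + (2.5)·(1.25) + (-3.5)·(-3.75) + (1.5)·(1.25)) / 3 = 17.5/3 = 5.8333
  S[W,W] = ((1.25)·(1.25) + (1.25)·(1.25) + (-3.75)·(-3.75) + (1.25)·(1.25)) / 3 = 18.75/3 = 6.25

S is symmetric (S[j,i] = S[i,j]). Assembling:

S = [[6.25, 4.8333, 5.4167],
 [4.8333, 7, 5.8333],
 [5.4167, 5.8333, 6.25]]


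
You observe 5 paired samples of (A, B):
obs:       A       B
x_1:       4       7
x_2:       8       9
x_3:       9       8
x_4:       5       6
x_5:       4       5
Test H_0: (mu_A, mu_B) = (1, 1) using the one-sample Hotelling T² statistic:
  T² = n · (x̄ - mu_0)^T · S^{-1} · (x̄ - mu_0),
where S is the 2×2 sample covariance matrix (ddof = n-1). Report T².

Step 1 — sample mean vector:
  mean(A) = (4 + 8 + 9 + 5 + 4) / 5 = 30/5 = 6
  mean(B) = (7 + 9 + 8 + 6 + 5) / 5 = 35/5 = 7
  x̄ = (6, 7),  deviation x̄ - mu_0 = (6, 7) - (1, 1) = (5, 6).

Step 2 — sample covariance matrix, S[i,j] = (1/(n-1)) · Σ_k (x_{k,i} - mean_i) · (x_{k,j} - mean_j), divisor n-1 = 4:
  S[A,A] = ((-2)·(-2) + (2)·(2) + (3)·(3) + (-1)·(-1) + (-2)·(-2)) / 4 = 22/4 = 5.5
  S[A,B] = ((-2)·(0) + (2)·(2) + (3)·(1) + (-1)·(-1) + (-2)·(-2)) / 4 = 12/4 = 3
  S[B,B] = ((0)·(0) + (2)·(2) + (1)·(1) + (-1)·(-1) + (-2)·(-2)) / 4 = 10/4 = 2.5
  S = [[5.5, 3],
 [3, 2.5]].

Step 3 — invert S. det(S) = 5.5·2.5 - (3)² = 4.75.
  S^{-1} = (1/det) · [[d, -b], [-b, a]] = [[0.5263, -0.6316],
 [-0.6316, 1.1579]].

Step 4 — quadratic form (x̄ - mu_0)^T · S^{-1} · (x̄ - mu_0):
  S^{-1} · (x̄ - mu_0) = (-1.1579, 3.7895),
  (x̄ - mu_0)^T · [...] = (5)·(-1.1579) + (6)·(3.7895) = 16.9474.

Step 5 — scale by n: T² = 5 · 16.9474 = 84.7368.

T² ≈ 84.7368


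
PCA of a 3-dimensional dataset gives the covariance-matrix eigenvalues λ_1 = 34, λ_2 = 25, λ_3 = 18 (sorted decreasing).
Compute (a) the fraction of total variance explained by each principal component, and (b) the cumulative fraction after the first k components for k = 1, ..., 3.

Step 1 — total variance = trace(Sigma) = Σ λ_i = 34 + 25 + 18 = 77.

Step 2 — fraction explained by component i = λ_i / Σ λ:
  PC1: 34/77 = 0.4416
  PC2: 25/77 = 0.3247
  PC3: 18/77 = 0.2338

Step 3 — cumulative fraction after k components = (λ_1 + ... + λ_k) / Σ λ:
  k = 1: 34/77 = 0.4416
  k = 2: (34 + 25)/77 = 59/77 = 0.7662
  k = 3: (34 + 25 + 18)/77 = 77/77 = 1

Summary (fraction, with percent):

explained: PC1 0.4416 (44.16%), PC2 0.3247 (32.47%), PC3 0.2338 (23.38%);  cumulative: 0.4416, 0.7662, 1


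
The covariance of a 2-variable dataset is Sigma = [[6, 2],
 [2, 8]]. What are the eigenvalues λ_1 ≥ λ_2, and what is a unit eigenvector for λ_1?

Step 1 — characteristic polynomial of 2×2 Sigma:
  det(Sigma - λI) = λ² - trace · λ + det = 0.
  trace = 6 + 8 = 14, det = 6·8 - (2)² = 44.
Step 2 — discriminant:
  Δ = trace² - 4·det = 196 - 176 = 20.
Step 3 — eigenvalues:
  λ = (trace ± √Δ)/2 = (14 ± 4.4721)/2,
  λ_1 = 9.2361,  λ_2 = 4.7639.

Step 4 — unit eigenvector for λ_1: solve (Sigma - λ_1 I)v = 0. First row:
  (6 - 9.2361)·v_x + (2)·v_y = 0, i.e. (-3.2361)·v_x + (2)·v_y = 0,
  so v ∝ (b, λ_1 - a) = (2, 3.2361) = u.
  ||u|| = √((2)² + (3.2361)²) = √(14.4721) ≈ 3.8042,
  v_1 = u/||u|| ≈ (0.5257, 0.8507) (||v_1|| = 1).

λ_1 = 9.2361,  λ_2 = 4.7639;  v_1 ≈ (0.5257, 0.8507)


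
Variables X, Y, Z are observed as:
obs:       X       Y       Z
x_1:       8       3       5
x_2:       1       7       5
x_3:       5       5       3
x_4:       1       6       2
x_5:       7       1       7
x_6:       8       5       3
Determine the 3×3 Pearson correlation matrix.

Step 1 — column means:
  mean(X) = (8 + 1 + 5 + 1 + 7 + 8) / 6 = 30/6 = 5
  mean(Y) = (3 + 7 + 5 + 6 + 1 + 5) / 6 = 27/6 = 4.5
  mean(Z) = (5 + 5 + 3 + 2 + 7 + 3) / 6 = 25/6 = 4.1667

Step 2 — sample variances and covariances s[i,j] = (1/(n-1)) · Σ_k (x_{k,i} - mean_i) · (x_{k,j} - mean_j), with n-1 = 5:
  s[X,X] = ((3)·(3) + (-4)·(-4) + (0)·(0) + (-4)·(-4) + (2)·(2) + (3)·(3)) / 5 = 54/5 = 10.8
  s[X,Y] = ((3)·(-1.5) + (-4)·(2.5) + (0)·(0.5) + (-4)·(1.5) + (2)·(-3.5) + (3)·(0.5)) / 5 = -26/5 = -5.2
  s[X,Z] = ((3)·(0.8333) + (-4)·(0.8333) + (0)·(-1.1667) + (-4)·(-2.1667) + (2)·(2.8333) + (3)·(-1.1667)) / 5 = 10/5 = 2
  s[Y,Y] = ((-1.5)·(-1.5) + (2.5)·(2.5) + (0.5)·(0.5) + (1.5)·(1.5) + (-3.5)·(-3.5) + (0.5)·(0.5)) / 5 = 23.5/5 = 4.7
  s[Y,Z] = ((-1.5)·(0.8333) + (2.5)·(0.8333) + (0.5)·(-1.1667) + (1.5)·(-2.1667) + (-3.5)·(2.8333) + (0.5)·(-1.1667)) / 5 = -13.5/5 = -2.7
  s[Z,Z] = ((0.8333)·(0.8333) + (0.8333)·(0.8333) + (-1.1667)·(-1.1667) + (-2.1667)·(-2.1667) + (2.8333)·(2.8333) + (-1.1667)·(-1.1667)) / 5 = 16.8333/5 = 3.3667
  Sample standard deviations s_i = √(s[i,i]):
  s(X) = √(10.8) = 3.2863
  s(Y) = √(4.7) = 2.1679
  s(Z) = √(3.3667) = 1.8348

Step 3 — r_{ij} = s_{ij} / (s_i · s_j):
  r[X,X] = 1 (diagonal).
  r[X,Y] = -5.2 / (3.2863 · 2.1679) = -5.2 / 7.1246 = -0.7299
  r[X,Z] = 2 / (3.2863 · 1.8348) = 2 / 6.0299 = 0.3317
  r[Y,Y] = 1 (diagonal).
  r[Y,Z] = -2.7 / (2.1679 · 1.8348) = -2.7 / 3.9779 = -0.6788
  r[Z,Z] = 1 (diagonal).

R is symmetric with unit diagonal. Assembling:

R = [[1, -0.7299, 0.3317],
 [-0.7299, 1, -0.6788],
 [0.3317, -0.6788, 1]]


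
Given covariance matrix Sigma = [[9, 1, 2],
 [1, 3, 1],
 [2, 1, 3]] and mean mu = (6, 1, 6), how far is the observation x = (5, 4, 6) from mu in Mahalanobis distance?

Step 1 — centre the observation: (x - mu) = (-1, 3, 0).

Step 2 — invert Sigma (cofactor / det for 3×3, or solve directly):
  Sigma^{-1} = [[0.1311, -0.0164, -0.082],
 [-0.0164, 0.377, -0.1148],
 [-0.082, -0.1148, 0.4262]].

Step 3 — form the quadratic (x - mu)^T · Sigma^{-1} · (x - mu):
  Sigma^{-1} · (x - mu) = (-0.1803, 1.1475, -0.2623).
  (x - mu)^T · [Sigma^{-1} · (x - mu)] = (-1)·(-0.1803) + (3)·(1.1475) + (0)·(-0.2623) = 3.623.

Step 4 — take square root: d = √(3.623) ≈ 1.9034.

d(x, mu) = √(3.623) ≈ 1.9034


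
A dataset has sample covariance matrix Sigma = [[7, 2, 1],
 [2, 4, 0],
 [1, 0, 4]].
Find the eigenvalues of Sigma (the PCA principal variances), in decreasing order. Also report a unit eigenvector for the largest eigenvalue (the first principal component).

Step 1 — characteristic polynomial p(λ) = det(λI - Sigma) = λ³ - tr·λ² + c_1·λ - det, where tr = trace, c_1 = sum of the principal 2×2 minors, det = det(Sigma):
  tr = 7 + 4 + 4 = 15,
  c_1 = (7·4 - (2)²) + (7·4 - (1)²) + (4·4 - (0)²) = 24 + 27 + 16 = 67,
  det = 7·(4·4 - (0)²) - (2)·((2)·4 - (0)·(1)) + (1)·((2)·(0) - 4·(1)) = 7·(16) - (2)·(8) + (1)·(-4) = 92.
  So p(λ) = λ³ - 15λ² + 67λ - 92.
Step 2 — look for an integer root (rational root theorem: any rational root is an integer divisor of 92). Testing λ = 4:
  p(4) = 64 - 240 + 268 - 92 = 0  ✓
  Dividing out (λ - 4): p(λ) = (λ - 4)(λ² - 11λ + 23).
Step 3 — remaining eigenvalues from the quadratic λ² - 11λ + 23 = 0:
  Δ = 11² - 4·23 = 121 - 92 = 29,  λ = (11 ± √29)/2 = (11 ± 5.3852)/2 ≈ 8.1926 or 2.8074.
  Sorted: λ_1 = 8.1926,  λ_2 = 4,  λ_3 = 2.8074  (check: sum = 15 = tr ✓).

Step 4 — unit eigenvector for λ_1 ≈ 8.1926: v spans the null space of (Sigma - λ_1 I), whose rows are
  r_1 = (-1.1926, 2, 1),  r_2 = (2, -4.1926, 0),  r_3 = (1, 0, -4.1926).
  v is orthogonal to every row, so take v ∝ r_1 × r_2 = ((2)·(0) - (1)·(-4.1926), (1)·(2) - (-1.1926)·(0), (-1.1926)·(-4.1926) - (2)·(2)) ≈ (4.1926, 2, 1).
  Let u = (4.1926, 2, 1).
  ||u|| = √((4.1926)² + (2)² + (1)²) = √(22.5777) ≈ 4.7516,  v_1 = u/||u|| ≈ (0.8824, 0.4209, 0.2105) (||v_1|| = 1).

λ_1 = 8.1926,  λ_2 = 4,  λ_3 = 2.8074;  v_1 ≈ (0.8824, 0.4209, 0.2105)


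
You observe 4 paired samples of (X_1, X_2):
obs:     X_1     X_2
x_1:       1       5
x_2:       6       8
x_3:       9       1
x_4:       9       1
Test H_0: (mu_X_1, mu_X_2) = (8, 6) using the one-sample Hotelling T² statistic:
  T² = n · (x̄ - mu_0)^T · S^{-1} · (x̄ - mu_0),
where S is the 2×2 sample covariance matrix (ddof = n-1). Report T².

Step 1 — sample mean vector:
  mean(X_1) = (1 + 6 + 9 + 9) / 4 = 25/4 = 6.25
  mean(X_2) = (5 + 8 + 1 + 1) / 4 = 15/4 = 3.75
  x̄ = (6.25, 3.75),  deviation x̄ - mu_0 = (6.25, 3.75) - (8, 6) = (-1.75, -2.25).

Step 2 — sample covariance matrix, S[i,j] = (1/(n-1)) · Σ_k (x_{k,i} - mean_i) · (x_{k,j} - mean_j), divisor n-1 = 3:
  S[X_1,X_1] = ((-5.25)·(-5.25) + (-0.25)·(-0.25) + (2.75)·(2.75) + (2.75)·(2.75)) / 3 = 42.75/3 = 14.25
  S[X_1,X_2] = ((-5.25)·(1.25) + (-0.25)·(4.25) + (2.75)·(-2.75) + (2.75)·(-2.75)) / 3 = -22.75/3 = -7.5833
  S[X_2,X_2] = ((1.25)·(1.25) + (4.25)·(4.25) + (-2.75)·(-2.75) + (-2.75)·(-2.75)) / 3 = 34.75/3 = 11.5833
  S = [[14.25, -7.5833],
 [-7.5833, 11.5833]].

Step 3 — invert S. det(S) = 14.25·11.5833 - (-7.5833)² = 107.5556.
  S^{-1} = (1/det) · [[d, -b], [-b, a]] = [[0.1077, 0.0705],
 [0.0705, 0.1325]].

Step 4 — quadratic form (x̄ - mu_0)^T · S^{-1} · (x̄ - mu_0):
  S^{-1} · (x̄ - mu_0) = (-0.3471, -0.4215),
  (x̄ - mu_0)^T · [...] = (-1.75)·(-0.3471) + (-2.25)·(-0.4215) = 1.5558.

Step 5 — scale by n: T² = 4 · 1.5558 = 6.2231.

T² ≈ 6.2231


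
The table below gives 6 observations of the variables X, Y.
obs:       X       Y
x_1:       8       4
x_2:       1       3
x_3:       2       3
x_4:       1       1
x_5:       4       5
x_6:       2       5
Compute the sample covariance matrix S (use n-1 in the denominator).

Step 1 — column means:
  mean(X) = (8 + 1 + 2 + 1 + 4 + 2) / 6 = 18/6 = 3
  mean(Y) = (4 + 3 + 3 + 1 + 5 + 5) / 6 = 21/6 = 3.5

Step 2 — sample covariance S[i,j] = (1/(n-1)) · Σ_k (x_{k,i} - mean_i) · (x_{k,j} - mean_j), with n-1 = 5.
  S[X,X] = ((5)·(5) + (-2)·(-2) + (-1)·(-1) + (-2)·(-2) + (1)·(1) + (-1)·(-1)) / 5 = 36/5 = 7.2
  S[X,Y] = ((5)·(0.5) + (-2)·(-0.5) + (-1)·(-0.5) + (-2)·(-2.5) + (1)·(1.5) + (-1)·(1.5)) / 5 = 9/5 = 1.8
  S[Y,Y] = ((0.5)·(0.5) + (-0.5)·(-0.5) + (-0.5)·(-0.5) + (-2.5)·(-2.5) + (1.5)·(1.5) + (1.5)·(1.5)) / 5 = 11.5/5 = 2.3

S is symmetric (S[j,i] = S[i,j]). Assembling:

S = [[7.2, 1.8],
 [1.8, 2.3]]


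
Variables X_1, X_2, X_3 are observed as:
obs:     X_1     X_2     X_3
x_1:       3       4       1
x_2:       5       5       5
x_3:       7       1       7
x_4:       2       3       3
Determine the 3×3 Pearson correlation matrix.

Step 1 — column means:
  mean(X_1) = (3 + 5 + 7 + 2) / 4 = 17/4 = 4.25
  mean(X_2) = (4 + 5 + 1 + 3) / 4 = 13/4 = 3.25
  mean(X_3) = (1 + 5 + 7 + 3) / 4 = 16/4 = 4

Step 2 — sample variances and covariances s[i,j] = (1/(n-1)) · Σ_k (x_{k,i} - mean_i) · (x_{k,j} - mean_j), with n-1 = 3:
  s[X_1,X_1] = ((-1.25)·(-1.25) + (0.75)·(0.75) + (2.75)·(2.75) + (-2.25)·(-2.25)) / 3 = 14.75/3 = 4.9167
  s[X_1,X_2] = ((-1.25)·(0.75) + (0.75)·(1.75) + (2.75)·(-2.25) + (-2.25)·(-0.25)) / 3 = -5.25/3 = -1.75
  s[X_1,X_3] = ((-1.25)·(-3) + (0.75)·(1) + (2.75)·(3) + (-2.25)·(-1)) / 3 = 15/3 = 5
  s[X_2,X_2] = ((0.75)·(0.75) + (1.75)·(1.75) + (-2.25)·(-2.25) + (-0.25)·(-0.25)) / 3 = 8.75/3 = 2.9167
  s[X_2,X_3] = ((0.75)·(-3) + (1.75)·(1) + (-2.25)·(3) + (-0.25)·(-1)) / 3 = -7/3 = -2.3333
  s[X_3,X_3] = ((-3)·(-3) + (1)·(1) + (3)·(3) + (-1)·(-1)) / 3 = 20/3 = 6.6667
  Sample standard deviations s_i = √(s[i,i]):
  s(X_1) = √(4.9167) = 2.2174
  s(X_2) = √(2.9167) = 1.7078
  s(X_3) = √(6.6667) = 2.582

Step 3 — r_{ij} = s_{ij} / (s_i · s_j):
  r[X_1,X_1] = 1 (diagonal).
  r[X_1,X_2] = -1.75 / (2.2174 · 1.7078) = -1.75 / 3.7869 = -0.4621
  r[X_1,X_3] = 5 / (2.2174 · 2.582) = 5 / 5.7252 = 0.8733
  r[X_2,X_2] = 1 (diagonal).
  r[X_2,X_3] = -2.3333 / (1.7078 · 2.582) = -2.3333 / 4.4096 = -0.5292
  r[X_3,X_3] = 1 (diagonal).

R is symmetric with unit diagonal. Assembling:

R = [[1, -0.4621, 0.8733],
 [-0.4621, 1, -0.5292],
 [0.8733, -0.5292, 1]]


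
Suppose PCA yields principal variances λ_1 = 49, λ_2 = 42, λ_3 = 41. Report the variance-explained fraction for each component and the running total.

Step 1 — total variance = trace(Sigma) = Σ λ_i = 49 + 42 + 41 = 132.

Step 2 — fraction explained by component i = λ_i / Σ λ:
  PC1: 49/132 = 0.3712
  PC2: 42/132 = 0.3182
  PC3: 41/132 = 0.3106

Step 3 — cumulative fraction after k components = (λ_1 + ... + λ_k) / Σ λ:
  k = 1: 49/132 = 0.3712
  k = 2: (49 + 42)/132 = 91/132 = 0.6894
  k = 3: (49 + 42 + 41)/132 = 132/132 = 1

Summary (fraction, with percent):

explained: PC1 0.3712 (37.12%), PC2 0.3182 (31.82%), PC3 0.3106 (31.06%);  cumulative: 0.3712, 0.6894, 1


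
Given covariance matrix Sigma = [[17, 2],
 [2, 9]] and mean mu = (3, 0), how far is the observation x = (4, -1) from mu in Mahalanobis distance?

Step 1 — centre the observation: (x - mu) = (1, -1).

Step 2 — invert Sigma. det(Sigma) = 17·9 - (2)² = 149.
  Sigma^{-1} = (1/det) · [[d, -b], [-b, a]] = [[0.0604, -0.0134],
 [-0.0134, 0.1141]].

Step 3 — form the quadratic (x - mu)^T · Sigma^{-1} · (x - mu):
  Sigma^{-1} · (x - mu) = (0.0738, -0.1275).
  (x - mu)^T · [Sigma^{-1} · (x - mu)] = (1)·(0.0738) + (-1)·(-0.1275) = 0.2013.

Step 4 — take square root: d = √(0.2013) ≈ 0.4487.

d(x, mu) = √(0.2013) ≈ 0.4487


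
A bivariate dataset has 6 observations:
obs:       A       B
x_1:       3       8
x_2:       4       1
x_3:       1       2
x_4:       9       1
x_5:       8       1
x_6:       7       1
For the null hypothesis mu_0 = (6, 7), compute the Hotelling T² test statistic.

Step 1 — sample mean vector:
  mean(A) = (3 + 4 + 1 + 9 + 8 + 7) / 6 = 32/6 = 5.3333
  mean(B) = (8 + 1 + 2 + 1 + 1 + 1) / 6 = 14/6 = 2.3333
  x̄ = (5.3333, 2.3333),  deviation x̄ - mu_0 = (5.3333, 2.3333) - (6, 7) = (-0.6667, -4.6667).

Step 2 — sample covariance matrix, S[i,j] = (1/(n-1)) · Σ_k (x_{k,i} - mean_i) · (x_{k,j} - mean_j), divisor n-1 = 5:
  S[A,A] = ((-2.3333)·(-2.3333) + (-1.3333)·(-1.3333) + (-4.3333)·(-4.3333) + (3.6667)·(3.6667) + (2.6667)·(2.6667) + (1.6667)·(1.6667)) / 5 = 49.3333/5 = 9.8667
  S[A,B] = ((-2.3333)·(5.6667) + (-1.3333)·(-1.3333) + (-4.3333)·(-0.3333) + (3.6667)·(-1.3333) + (2.6667)·(-1.3333) + (1.6667)·(-1.3333)) / 5 = -20.6667/5 = -4.1333
  S[B,B] = ((5.6667)·(5.6667) + (-1.3333)·(-1.3333) + (-0.3333)·(-0.3333) + (-1.3333)·(-1.3333) + (-1.3333)·(-1.3333) + (-1.3333)·(-1.3333)) / 5 = 39.3333/5 = 7.8667
  S = [[9.8667, -4.1333],
 [-4.1333, 7.8667]].

Step 3 — invert S. det(S) = 9.8667·7.8667 - (-4.1333)² = 60.5333.
  S^{-1} = (1/det) · [[d, -b], [-b, a]] = [[0.13, 0.0683],
 [0.0683, 0.163]].

Step 4 — quadratic form (x̄ - mu_0)^T · S^{-1} · (x̄ - mu_0):
  S^{-1} · (x̄ - mu_0) = (-0.4053, -0.8062),
  (x̄ - mu_0)^T · [...] = (-0.6667)·(-0.4053) + (-4.6667)·(-0.8062) = 4.0323.

Step 5 — scale by n: T² = 6 · 4.0323 = 24.1938.

T² ≈ 24.1938
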